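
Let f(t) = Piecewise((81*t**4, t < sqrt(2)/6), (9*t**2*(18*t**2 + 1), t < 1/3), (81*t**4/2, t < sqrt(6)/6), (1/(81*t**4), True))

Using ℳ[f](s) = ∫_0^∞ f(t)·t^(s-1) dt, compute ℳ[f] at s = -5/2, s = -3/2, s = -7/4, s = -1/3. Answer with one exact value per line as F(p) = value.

F(-5/2) = 2**(1/4)*sqrt(3)*(-1053*2**(3/4) + 383*3**(3/4) + 3510)/234
F(-3/2) = 2**(3/4)*sqrt(3)*(-6534 + 1051*3**(1/4) + 7722*2**(1/4))/1980
F(-7/4) = 2**(7/8)*3**(3/4)*(-2622 + 239*3**(1/8) + 2898*2**(1/8))/414
F(-1/3) = 2**(1/6)*3**(1/3)*(-18954 + 7025*3**(5/6) + 25974*2**(5/6))/51480

invert the common scale on t to get t**4 on [0, sqrt(2)/2); t**2*(2*t**2 + 1) on [sqrt(2)/2, 1); t**4/2 on [1, sqrt(6)/2); …
peel off the shared t-power: t**2 on [0, sqrt(2)/2); 2*t**2 + 1 on [sqrt(2)/2, 1); t**2/2 on [1, sqrt(6)/2); …
reversing the power substitution: t on [0, 1/2); 2*t + 1 on [1/2, 1); t/2 on [1, 3/2); …
the 4 pieces separated at sqrt(2)/6, 1/3, sqrt(6)/6 each add one integral
∫ 81*t**4·t^(s-1) over [0, sqrt(2)/6)
on [sqrt(2)/6, 1/3): add ∫ 9*t**2*(18*t**2 + 1)·t^(s-1) dt
between 1/3 and sqrt(6)/6 the integrand is 81*t**4/2·t^(s-1)
piece [sqrt(6)/6, ∞): integrate 1/(81*t**4) against the kernel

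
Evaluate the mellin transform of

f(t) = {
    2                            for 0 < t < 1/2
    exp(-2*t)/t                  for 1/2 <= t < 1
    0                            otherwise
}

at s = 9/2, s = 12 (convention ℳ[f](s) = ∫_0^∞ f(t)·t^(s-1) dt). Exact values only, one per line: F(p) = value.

F(9/2) = sqrt(2)*(-918*sqrt(2) + (-135*sqrt(pi)*erfc(sqrt(2)) + 16 + 135*sqrt(pi)*erfc(1))*exp(2) + 522*E)*exp(-2)/1152
F(12) = (-321758208 + exp(2) + 118369212*E)*exp(-2)/24576

reversing the shared t-power: 2*t on [0, 1/2); exp(-2*t) on [1/2, 1)
undo the common scale on t: t on [0, 1); exp(-t) on [1, 2)
split f at 1/2: ℳ[f](s) collects 2 kernel integrals
segment [0, 1/2) carries 2; integrate it
∫ exp(-2*t)/t·t^(s-1) over [1/2, 1)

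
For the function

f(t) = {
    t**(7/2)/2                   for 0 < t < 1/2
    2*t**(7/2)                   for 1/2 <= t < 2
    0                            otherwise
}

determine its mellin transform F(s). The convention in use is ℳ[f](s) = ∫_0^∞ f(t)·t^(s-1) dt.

(-3*2**(-s - 7/2) + 4*2**(s + 7/2))/(2*s + 7)
  Re(s) > -7/2

summing 2 kernel integrals split by 1/2 yields ℳ[f](s)
on [0, 1/2): add ∫ t**(7/2)/2·t^(s-1) dt
on [1/2, 2) integrate f = 2*t**(7/2) against the kernel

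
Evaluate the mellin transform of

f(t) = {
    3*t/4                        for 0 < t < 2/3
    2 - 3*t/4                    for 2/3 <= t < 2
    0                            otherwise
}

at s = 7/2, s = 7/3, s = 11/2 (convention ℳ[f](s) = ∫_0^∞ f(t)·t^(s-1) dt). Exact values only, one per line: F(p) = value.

F(7/2) = -176*sqrt(6)/5103 + 40*sqrt(2)/21
F(7/3) = 2**(1/3)*(513 - 26*3**(2/3))/315
F(11/2) = -320*sqrt(6)/34749 + 608*sqrt(2)/143

invert the common scale on t to get 3*t/2 on [0, 1/3); 2 - 3*t/2 on [1/3, 1)
invert the common scale on t to get t on [0, 1/2); 2 - t on [1/2, 3/2)
decompose at 2/3; ℳ[f](s) sums the 2 pieces' integrals
over [0, 2/3), the kernel integral of 3*t/4 enters the sum
the [2/3, 2) slice contributes ∫ (2 - 3*t/4)·t^(s-1) dt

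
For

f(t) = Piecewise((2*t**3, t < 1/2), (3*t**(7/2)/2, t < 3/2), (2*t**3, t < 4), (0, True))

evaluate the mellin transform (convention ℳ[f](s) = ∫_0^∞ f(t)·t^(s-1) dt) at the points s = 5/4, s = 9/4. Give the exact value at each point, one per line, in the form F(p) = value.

integrate the 3 segments split at 1/2, 3/2, then add the results
over [0, 1/2), the kernel integral of 2*t**3 enters the sum
on [1/2, 3/2): add ∫ 3*t**(7/2)/2·t^(s-1) dt
∫ over [3/2, 4) of 2*t**3·t^(s-1) joins the sum

F(5/4) = -81*2**(3/4)*3**(1/4)/68 - 3*2**(1/4)/304 + 2**(3/4)/68 + 243*2**(1/4)*3**(3/4)/304 + 2048*sqrt(2)/17
F(9/4) = -81*2**(3/4)*3**(1/4)/56 - 3*2**(1/4)/736 + 2**(3/4)/168 + 729*2**(1/4)*3**(3/4)/736 + 8192*sqrt(2)/21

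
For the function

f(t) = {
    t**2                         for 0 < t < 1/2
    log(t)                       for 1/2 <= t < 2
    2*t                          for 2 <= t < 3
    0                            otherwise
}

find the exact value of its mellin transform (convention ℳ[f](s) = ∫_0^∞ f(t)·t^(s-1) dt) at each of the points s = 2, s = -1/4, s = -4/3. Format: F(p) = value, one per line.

treat the 3 regions marked off by 1/2, 2 separately and sum
∫ over [0, 1/2) of t**2·t^(s-1) joins the sum
piece [1/2, 2): integrate log(t) against the kernel
∫ 2*t·t^(s-1) over [2, 3)

F(2) = 17*log(2)/8 + 2255/192
F(-1/4) = 2**(1/4)*(-224*sqrt(2) - log(2**(42*sqrt(2) + 84)) + 28*6**(3/4) + 339)/21
F(-4/3) = 2**(1/3)*(-64*6**(2/3) - log(2**(12*2**(1/3) + 96)) + 120 + 183*2**(1/3))/64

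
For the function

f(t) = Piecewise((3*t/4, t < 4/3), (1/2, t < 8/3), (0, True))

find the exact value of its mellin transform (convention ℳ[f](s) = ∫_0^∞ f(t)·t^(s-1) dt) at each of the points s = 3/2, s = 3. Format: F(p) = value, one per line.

F(3/2) = 8*sqrt(3)/135 + 16*sqrt(6)/27
F(3) = 272/81

the common scale on t comes off first: 3*t/2 on [0, 2/3); 1/2 on [2/3, 4/3)
peel off the common scale on t: t/2 on [0, 2); 1/2 on [2, 4)
undo the common scale on t: t on [0, 1); 1/2 on [1, 2)
the 2 pieces separated at 4/3 each add one integral
[0, 4/3) adds the kernel integral of 3*t/4
between 4/3 and 8/3 the integrand is 1/2·t^(s-1)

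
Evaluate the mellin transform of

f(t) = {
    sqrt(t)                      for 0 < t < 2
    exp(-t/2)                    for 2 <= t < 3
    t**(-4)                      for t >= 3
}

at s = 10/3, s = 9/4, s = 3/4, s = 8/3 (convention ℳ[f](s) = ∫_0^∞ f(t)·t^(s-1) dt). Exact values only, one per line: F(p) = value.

F(10/3) = -8*2**(1/3)*uppergamma(10/3, 3/2) + 3**(1/3)/2 + 48*2**(5/6)/23 + 8*2**(1/3)*uppergamma(10/3, 1)
F(9/4) = -4*2**(1/4)*uppergamma(9/4, 3/2) + 4*3**(1/4)/63 + 16*2**(3/4)/11 + 4*2**(1/4)*uppergamma(9/4, 1)
F(3/4) = -2**(3/4)*uppergamma(3/4, 3/2) + 4*3**(3/4)/1053 + 2**(3/4)*uppergamma(3/4, 1) + 8*2**(1/4)/5
F(8/3) = -4*2**(2/3)*uppergamma(8/3, 3/2) + 3**(2/3)/12 + 48*2**(1/6)/19 + 4*2**(2/3)*uppergamma(8/3, 1)

linearity at 2, 3 turns ℳ[f](s) into 3 summed integrals
∫ over [0, 2) of sqrt(t)·t^(s-1) joins the sum
the [2, 3) slice contributes ∫ exp(-t/2)·t^(s-1) dt
segment [3, ∞) carries t**(-4); integrate it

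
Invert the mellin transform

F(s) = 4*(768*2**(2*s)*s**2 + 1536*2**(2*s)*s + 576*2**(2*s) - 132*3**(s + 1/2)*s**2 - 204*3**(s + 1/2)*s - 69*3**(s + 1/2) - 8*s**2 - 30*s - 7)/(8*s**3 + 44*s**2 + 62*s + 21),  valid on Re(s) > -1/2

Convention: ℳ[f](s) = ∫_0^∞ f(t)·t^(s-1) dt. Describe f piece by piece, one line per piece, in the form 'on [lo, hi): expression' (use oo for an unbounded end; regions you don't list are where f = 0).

f breaks at 1, 3 into 3 integrals to sum
the [0, 1) slice contributes ∫ sqrt(t)·t^(s-1) dt
∫ over [1, 3) of 5*t**(3/2)·t^(s-1) joins the sum
segment [3, 4) carries 3*t**(7/2); integrate it

on [0, 1): sqrt(t)
on [1, 3): 5*t**(3/2)
on [3, 4): 3*t**(7/2)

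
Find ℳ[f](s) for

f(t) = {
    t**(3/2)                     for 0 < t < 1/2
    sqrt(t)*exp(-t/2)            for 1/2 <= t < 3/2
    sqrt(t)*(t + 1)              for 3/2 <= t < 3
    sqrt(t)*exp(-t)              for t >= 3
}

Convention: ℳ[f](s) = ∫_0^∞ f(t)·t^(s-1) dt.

strip the shared t-power: t on [0, 1/2); exp(-t/2) on [1/2, 3/2); t + 1 on [3/2, 3); …
decompose at 1/2, 3/2, 3; ℳ[f](s) sums the 4 pieces' integrals
over [0, 1/2), the kernel integral of t**(3/2) enters the sum
segment 1/2 to 3/2 holds sqrt(t)*exp(-t/2); add its integral
on [3/2, 3): add ∫ sqrt(t)*(t + 1)·t^(s-1) dt
the [3, ∞) slice contributes ∫ sqrt(t)*exp(-t)·t^(s-1) dt

2**(-s - 1/2)*(2**(s + 1/2)*(2*s + 1)*(2*s + 3)*uppergamma(s + 1/2, 3) + 2**(2*s + 1)*(2*s + 1)*(2*s + 3)*uppergamma(s + 1/2, 1/4) - 2**(2*s + 1)*(2*s + 1)*(2*s + 3)*uppergamma(s + 1/2, 3/4) + 3**(s + 1/2)*(-10*s - 5) - 4*3**(s + 1/2) + 6**(s + 1/2)*(16*s + 8) + 4*6**(s + 1/2) + 2*s + 1)/((2*s + 1)*(2*s + 3))
  Re(s) > -3/2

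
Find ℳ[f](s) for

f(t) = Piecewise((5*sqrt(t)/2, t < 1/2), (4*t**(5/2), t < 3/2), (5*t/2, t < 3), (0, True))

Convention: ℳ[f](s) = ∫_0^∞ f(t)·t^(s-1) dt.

(5*2**(3/2 - s)*(s + 1)*(2*s + 5) + 2**(5/2 - s)*3**(s + 5/2)*(s + 1)*(2*s + 1) - 2**(5/2 - s)*(s + 1)*(2*s + 1) + 10*3**(s + 1)*(2*s + 1)*(2*s + 5) - 15*(3/2)**s*(2*s + 1)*(2*s + 5))/(4*(s + 1)*(2*s + 1)*(2*s + 5))
  Re(s) > -1/2

the 3 pieces separated at 1/2, 3/2 each add one integral
on [0, 1/2) integrate f = 5*sqrt(t)/2 against the kernel
segment [1/2, 3/2) carries 4*t**(5/2); integrate it
on [3/2, 3): add ∫ 5*t/2·t^(s-1) dt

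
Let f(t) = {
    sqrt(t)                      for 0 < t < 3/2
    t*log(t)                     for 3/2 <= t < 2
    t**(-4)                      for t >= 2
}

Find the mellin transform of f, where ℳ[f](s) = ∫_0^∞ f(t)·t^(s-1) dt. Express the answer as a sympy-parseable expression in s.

summing 3 kernel integrals split by 3/2, 2 yields ℳ[f](s)
piece [0, 3/2): integrate sqrt(t) against the kernel
piece [3/2, 2): integrate t*log(t) against the kernel
∫ over [2, ∞) of t**(-4)·t^(s-1) joins the sum

(-32*2**(2*s)*(s - 4)*(2*s + 1) + 3**s*s*(s - 4)*(2*s + 1)*(-24*log(3) + 24*log(2)) + 3**s*(s - 4)*(2*s + 1)*(-24*log(3) + 24*log(2)) + 24*3**s*(s - 4)*(2*s + 1) + 16*3**s*sqrt(6)*(s - 4)*(s**2 + 2*s + 1) + 32*4**s*s*(s - 4)*(2*s + 1)*log(2) + 32*4**s*(s - 4)*(2*s + 1)*log(2) - 4**s*(2*s + 1)*(s**2 + 2*s + 1))/(16*2**s*(s - 4)*(2*s + 1)*(s**2 + 2*s + 1))
  -1/2 < Re(s) < 4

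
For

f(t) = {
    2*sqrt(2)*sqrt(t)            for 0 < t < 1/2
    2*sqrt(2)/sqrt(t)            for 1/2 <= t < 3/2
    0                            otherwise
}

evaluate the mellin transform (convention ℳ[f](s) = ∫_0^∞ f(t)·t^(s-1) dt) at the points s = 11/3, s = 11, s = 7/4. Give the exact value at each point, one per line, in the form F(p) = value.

back out the shared t-power: 2*sqrt(2)*t**(3/2) on [0, 1/2); 2*sqrt(2)*sqrt(t) on [1/2, 3/2)
invert the common scale on t to get t**(3/2) on [0, 1); 2*sqrt(t) on [1, 3)
treat the 2 regions marked off by 1/2 separately and sum
on [0, 1/2): add ∫ 2*sqrt(2)*sqrt(t)·t^(s-1) dt
[1/2, 3/2) adds the kernel integral of 2*sqrt(2)/sqrt(t)

F(11/3) = 3*2**(1/3)*(-31 + 1350*3**(1/6))/1900
F(11) = -25/247296 + 19683*sqrt(3)/1792
F(7/4) = -26*2**(1/4)/45 + 12*6**(1/4)/5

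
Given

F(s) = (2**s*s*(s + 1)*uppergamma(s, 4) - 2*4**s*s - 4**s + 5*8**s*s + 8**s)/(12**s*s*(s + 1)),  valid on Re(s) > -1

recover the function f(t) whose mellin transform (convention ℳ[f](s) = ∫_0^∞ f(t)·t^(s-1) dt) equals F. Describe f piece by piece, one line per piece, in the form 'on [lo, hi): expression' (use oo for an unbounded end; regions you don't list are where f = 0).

on [0, 1/3): 3*t
on [1/3, 2/3): 6*t + 1
on [2/3, oo): exp(-6*t)

undo the common scale on t: 2*t on [0, 1/2); 4*t + 1 on [1/2, 1); exp(-4*t) on [1, ∞)
reversing the common scale on t: t on [0, 1); 2*t + 1 on [1, 2); exp(-2*t) on [2, ∞)
the 3 pieces separated at 1/3, 2/3 each add one integral
the [0, 1/3) slice contributes ∫ 3*t·t^(s-1) dt
piece [1/3, 2/3): integrate (6*t + 1) against the kernel
between 2/3 and ∞ the integrand is exp(-6*t)·t^(s-1)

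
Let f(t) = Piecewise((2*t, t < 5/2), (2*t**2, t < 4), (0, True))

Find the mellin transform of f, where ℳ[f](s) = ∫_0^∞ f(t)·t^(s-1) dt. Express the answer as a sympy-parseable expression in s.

summing 2 kernel integrals split by 5/2 yields ℳ[f](s)
on [0, 5/2): add ∫ 2*t·t^(s-1) dt
between 5/2 and 4 the integrand is 2*t**2·t^(s-1)

(64*2**(3*s)*(s + 1) - 25*5**s*(s + 1) + 10*5**s*(s + 2))/(2*2**s*(s + 1)*(s + 2))
  Re(s) > -1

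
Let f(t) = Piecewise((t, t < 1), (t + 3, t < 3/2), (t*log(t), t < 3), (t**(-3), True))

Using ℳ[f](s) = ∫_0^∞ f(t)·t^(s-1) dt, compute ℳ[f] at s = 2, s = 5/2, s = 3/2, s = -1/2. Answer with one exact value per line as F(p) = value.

split f at 1, 3/2, 3: ℳ[f](s) collects 4 kernel integrals
segment 0 to 1 holds t; add its integral
∫ (t + 3)·t^(s-1) over [1, 3/2)
∫ t*log(t)·t^(s-1) over [3/2, 3)
segment 3 to ∞ holds t**(-3); add its integral

F(2) = 17/24 + 9*log(2)/8 + 63*log(3)/8
F(5/2) = -226*sqrt(3)/147 - 27*sqrt(6)*log(3)/56 - 6/5 + 27*sqrt(6)*log(2)/56 + 3861*sqrt(6)/1960 + 54*sqrt(3)*log(3)/7
F(3/2) = -922*sqrt(3)/675 - 2 + 213*sqrt(6)/100 + log(2**(9*sqrt(6)/20)*3**(-9*sqrt(6)/20 + 18*sqrt(3)/5))
F(-1/2) = -2266*sqrt(3)/567 + sqrt(6) + log(2**(sqrt(6))*3**(-sqrt(6) + 2*sqrt(3))) + 6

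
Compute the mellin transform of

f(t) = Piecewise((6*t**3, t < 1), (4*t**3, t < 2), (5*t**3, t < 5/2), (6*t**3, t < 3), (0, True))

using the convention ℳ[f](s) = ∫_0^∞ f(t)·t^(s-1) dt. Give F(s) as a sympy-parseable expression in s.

the 4 pieces separated at 1, 2, 5/2 each add one integral
the [0, 1) slice contributes ∫ 6*t**3·t^(s-1) dt
piece [1, 2): integrate 4*t**3 against the kernel
∫ over [2, 5/2) of 5*t**3·t^(s-1) joins the sum
for t in [5/2, 3): the term is ∫ 6*t**3·t^(s-1)

(-64*2**s + 1296*3**s - 125*(5/2)**s + 16)/(8*(s + 3))
  Re(s) > -3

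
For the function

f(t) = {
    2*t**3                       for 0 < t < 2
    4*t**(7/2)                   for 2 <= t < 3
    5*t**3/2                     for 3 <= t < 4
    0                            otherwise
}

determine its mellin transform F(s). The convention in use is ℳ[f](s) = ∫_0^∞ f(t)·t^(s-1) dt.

integrate the 3 segments split at 2, 3, then add the results
on [0, 2) integrate f = 2*t**3 against the kernel
∫ 4*t**(7/2)·t^(s-1) over [2, 3)
∫ 5*t**3/2·t^(s-1) over [3, 4)

(320*2**(2*s)*(2*s + 7) + 32*2**s*(2*s + 7) - 128*2**(s + 1/2)*(s + 3) - 135*3**s*(2*s + 7) + 432*3**(s + 1/2)*(s + 3))/(2*(s + 3)*(2*s + 7))
  Re(s) > -3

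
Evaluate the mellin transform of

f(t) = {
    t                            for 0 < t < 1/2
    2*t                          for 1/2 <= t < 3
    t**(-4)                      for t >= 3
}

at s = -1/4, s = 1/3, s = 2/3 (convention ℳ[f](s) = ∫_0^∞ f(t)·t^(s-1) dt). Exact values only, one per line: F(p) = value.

decompose at 1/2, 3; ℳ[f](s) sums the 3 pieces' integrals
∫ over [0, 1/2) of t·t^(s-1) joins the sum
on [1/2, 3): add ∫ 2*t·t^(s-1) dt
∫ t**(-4)·t^(s-1) over [3, ∞)

F(-1/4) = -2*2**(1/4)/3 + 11020*3**(3/4)/4131
F(1/3) = 2**(2/3)*(-891 + 10700*6**(1/3))/4752
F(2/3) = 2**(1/3)*(-81 + 973*6**(2/3))/540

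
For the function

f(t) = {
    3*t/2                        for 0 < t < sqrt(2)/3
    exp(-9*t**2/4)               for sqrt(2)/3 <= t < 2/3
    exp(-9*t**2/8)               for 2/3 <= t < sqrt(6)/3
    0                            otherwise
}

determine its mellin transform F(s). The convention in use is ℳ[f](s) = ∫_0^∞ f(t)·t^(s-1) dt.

2**(s/2 - 1)*(2**(s/2)*(s + 1)*uppergamma(s/2, 1/2) - 2**(s/2)*(s + 1)*uppergamma(s/2, 1) + 2**s*(s + 1)*uppergamma(s/2, 1/2) - 2**s*(s + 1)*uppergamma(s/2, 3/4) + sqrt(2))/(3**s*(s + 1))
  Re(s) > -1

undo the common scale on t: t on [0, sqrt(2)/2); exp(-t**2) on [sqrt(2)/2, 1); exp(-t**2/2) on [1, sqrt(6)/2)
strip the power substitution: sqrt(t) on [0, 1/2); exp(-t) on [1/2, 1); exp(-t/2) on [1, 3/2)
decompose at sqrt(2)/3, 2/3; ℳ[f](s) sums the 3 pieces' integrals
on [0, sqrt(2)/3) integrate f = 3*t/2 against the kernel
segment sqrt(2)/3 to 2/3 holds exp(-9*t**2/4); add its integral
[2/3, sqrt(6)/3) adds the kernel integral of exp(-9*t**2/8)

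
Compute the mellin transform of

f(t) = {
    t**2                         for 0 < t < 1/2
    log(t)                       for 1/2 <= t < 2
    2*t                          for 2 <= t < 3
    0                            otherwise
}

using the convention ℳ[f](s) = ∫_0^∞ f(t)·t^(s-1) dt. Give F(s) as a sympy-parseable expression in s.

along the cuts 1/2, 2, ℳ[f](s) splits into 3 integrals
for t in [0, 1/2): the term is ∫ t**2·t^(s-1)
segment [1/2, 2) carries log(t); integrate it
segment 2 to 3 holds 2*t; add its integral

(-16*2**(2*s)*s**2*(s + 2) + 4*2**(2*s)*s*(s + 1)*(s + 2)*log(2) - 4*2**(2*s)*(s + 1)*(s + 2) + 24*6**s*s**2*(s + 2) + s**2*(s + 1) + 4*s*(s + 1)*(s + 2)*log(2) + 4*(s + 1)*(s + 2))/(4*2**s*s**2*(s + 1)*(s + 2))
  Re(s) > -2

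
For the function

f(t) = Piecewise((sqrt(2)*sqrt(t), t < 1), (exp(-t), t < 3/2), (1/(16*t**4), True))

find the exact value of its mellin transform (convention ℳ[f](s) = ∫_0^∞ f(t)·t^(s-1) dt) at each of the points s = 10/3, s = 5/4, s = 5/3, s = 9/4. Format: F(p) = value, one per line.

back out the common scale on t: sqrt(t) on [0, 2); exp(-t/2) on [2, 3); t**(-4) on [3, ∞)
summing 3 kernel integrals split by 1, 3/2 yields ℳ[f](s)
∫ sqrt(2)*sqrt(t)·t^(s-1) over [0, 1)
on [1, 3/2) integrate f = exp(-t) against the kernel
piece [3/2, ∞): integrate 1/(16*t**4) against the kernel

F(10/3) = -uppergamma(10/3, 3/2) + 2**(2/3)*3**(1/3)/32 + 6*sqrt(2)/23 + uppergamma(10/3, 1)
F(5/4) = -uppergamma(5/4, 3/2) + 2**(3/4)*3**(1/4)/297 + uppergamma(5/4, 1) + 4*sqrt(2)/7
F(5/3) = -uppergamma(5/3, 3/2) + 2**(1/3)*3**(2/3)/252 + uppergamma(5/3, 1) + 6*sqrt(2)/13
F(9/4) = -uppergamma(9/4, 3/2) + 2**(3/4)*3**(1/4)/126 + 4*sqrt(2)/11 + uppergamma(9/4, 1)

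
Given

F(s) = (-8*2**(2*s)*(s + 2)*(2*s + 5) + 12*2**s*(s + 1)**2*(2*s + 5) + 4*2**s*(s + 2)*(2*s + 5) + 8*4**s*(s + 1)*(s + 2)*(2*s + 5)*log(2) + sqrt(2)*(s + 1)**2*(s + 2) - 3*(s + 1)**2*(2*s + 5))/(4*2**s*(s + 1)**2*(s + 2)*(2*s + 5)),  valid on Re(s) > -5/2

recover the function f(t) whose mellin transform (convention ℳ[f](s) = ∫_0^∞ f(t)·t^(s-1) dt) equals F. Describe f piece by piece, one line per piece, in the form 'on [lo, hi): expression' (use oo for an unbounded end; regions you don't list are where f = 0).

strip the power substitution: t**(5/4) on [0, 1/4); 3*t on [1/4, 1); sqrt(t)*log(sqrt(t)) on [1, 4)
undo the shared t-power: t**(3/4) on [0, 1/4); 3*sqrt(t) on [1/4, 1); log(sqrt(t)) on [1, 4)
undo the power substitution: t**(3/2) on [0, 1/2); 3*t on [1/2, 1); log(t) on [1, 2)
integrate the 3 segments split at 1/2, 1, then add the results
over [0, 1/2), the kernel integral of t**(5/2) enters the sum
the [1/2, 1) slice contributes ∫ 3*t**2·t^(s-1) dt
∫ over [1, 2) of t*log(t)·t^(s-1) joins the sum

on [0, 1/2): t**(5/2)
on [1/2, 1): 3*t**2
on [1, 2): t*log(t)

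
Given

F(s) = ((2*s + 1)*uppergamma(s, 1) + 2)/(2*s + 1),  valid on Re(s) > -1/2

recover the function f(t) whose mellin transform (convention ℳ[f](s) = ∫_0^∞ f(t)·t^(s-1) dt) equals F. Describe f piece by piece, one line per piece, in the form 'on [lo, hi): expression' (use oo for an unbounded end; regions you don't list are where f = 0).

summing 2 kernel integrals split by 1 yields ℳ[f](s)
∫ over [0, 1) of sqrt(t)·t^(s-1) joins the sum
∫ over [1, ∞) of exp(-t)·t^(s-1) joins the sum

on [0, 1): sqrt(t)
on [1, oo): exp(-t)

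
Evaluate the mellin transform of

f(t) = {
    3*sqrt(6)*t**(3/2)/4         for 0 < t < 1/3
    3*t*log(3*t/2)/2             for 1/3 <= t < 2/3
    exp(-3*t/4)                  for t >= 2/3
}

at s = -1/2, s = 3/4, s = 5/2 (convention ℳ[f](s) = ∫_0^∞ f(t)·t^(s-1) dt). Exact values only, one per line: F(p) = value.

F(-1/2) = sqrt(3)*((-7*sqrt(2) - 4*sqrt(pi)*erfc(sqrt(2)/2) + 4*log(2) + 8)*exp(1/2)/4 + sqrt(2))*exp(-1/2)
F(3/4) = 3**(1/4)*(-144*2**(3/4) + 49*sqrt(2) + 72 + 126*log(2) + 882*sqrt(2)*uppergamma(3/4, 1/2))/1323
F(5/2) = sqrt(3)*((-207*sqrt(2) + 32 + 112*log(2) + 18816*sqrt(pi)*erfc(sqrt(2)/2))*exp(1/2) + 25088*sqrt(2))*exp(-1/2)/21168

invert the common scale on t to get t**(3/2) on [0, 1/2); t*log(t) on [1/2, 1); exp(-t/2) on [1, ∞)
decompose at 1/3, 2/3; ℳ[f](s) sums the 3 pieces' integrals
∫ 3*sqrt(6)*t**(3/2)/4·t^(s-1) over [0, 1/3)
between 1/3 and 2/3 the integrand is 3*t*log(3*t/2)/2·t^(s-1)
on [2/3, ∞): add ∫ exp(-3*t/4)·t^(s-1) dt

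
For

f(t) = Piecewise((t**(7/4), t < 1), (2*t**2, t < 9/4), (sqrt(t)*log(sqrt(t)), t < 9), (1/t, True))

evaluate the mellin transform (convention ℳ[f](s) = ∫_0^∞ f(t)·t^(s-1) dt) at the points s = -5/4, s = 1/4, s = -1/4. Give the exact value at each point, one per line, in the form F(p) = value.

F(-5/4) = -2/3 - 8*sqrt(6)*log(2)/27 - 4*sqrt(3)*log(3)/27 - 212*sqrt(3)/2187 + 8*sqrt(6)*log(3)/27 + 178*sqrt(6)/81
F(1/4) = -68*sqrt(3)/27 - 7/18 + log(2**(sqrt(6))*3**(-sqrt(6) + 4*sqrt(3))) + 35*sqrt(6)/12
F(-1/4) = -1076*sqrt(3)/135 - 10/21 + log(2**(2*sqrt(6))*3**(-2*sqrt(6) + 4*sqrt(3))) + 83*sqrt(6)/14

the power substitution comes off first: t**(7/2) on [0, 1); 2*t**4 on [1, 3/2); t*log(t) on [3/2, 3); …
strip the shared t-power: t**(3/2) on [0, 1); 2*t**2 on [1, 3/2); log(t)/t on [3/2, 3); …
split f at 1, 9/4, 9: ℳ[f](s) collects 4 kernel integrals
for t in [0, 1): the term is ∫ t**(7/4)·t^(s-1)
over [1, 9/4), the kernel integral of 2*t**2 enters the sum
piece [9/4, 9): integrate sqrt(t)*log(sqrt(t)) against the kernel
∫ over [9, ∞) of 1/t·t^(s-1) joins the sum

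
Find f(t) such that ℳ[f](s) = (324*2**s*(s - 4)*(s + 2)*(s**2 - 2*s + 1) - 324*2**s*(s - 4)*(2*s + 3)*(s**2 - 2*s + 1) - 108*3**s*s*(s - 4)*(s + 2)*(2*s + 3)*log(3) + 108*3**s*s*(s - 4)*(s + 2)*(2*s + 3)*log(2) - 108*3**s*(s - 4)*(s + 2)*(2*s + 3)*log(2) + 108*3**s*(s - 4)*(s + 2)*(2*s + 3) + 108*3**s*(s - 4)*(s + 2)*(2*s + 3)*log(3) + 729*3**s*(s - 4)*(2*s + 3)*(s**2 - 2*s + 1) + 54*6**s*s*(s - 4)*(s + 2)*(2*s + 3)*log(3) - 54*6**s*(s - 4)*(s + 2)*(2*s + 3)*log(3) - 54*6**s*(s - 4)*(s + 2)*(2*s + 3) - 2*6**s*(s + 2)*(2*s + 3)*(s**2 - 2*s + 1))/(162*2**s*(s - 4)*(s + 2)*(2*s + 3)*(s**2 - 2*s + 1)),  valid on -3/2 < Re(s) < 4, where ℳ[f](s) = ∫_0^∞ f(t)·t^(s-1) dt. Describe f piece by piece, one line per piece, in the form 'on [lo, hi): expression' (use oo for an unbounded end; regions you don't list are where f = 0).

breakpoints 1, 3/2, 3: one integral from each of the 4 segments
on [0, 1) integrate f = t**(3/2) against the kernel
[1, 3/2) adds the kernel integral of 2*t**2
on [3/2, 3): add ∫ log(t)/t·t^(s-1) dt
on [3, ∞): add ∫ t**(-4)·t^(s-1) dt

on [0, 1): t**(3/2)
on [1, 3/2): 2*t**2
on [3/2, 3): log(t)/t
on [3, oo): t**(-4)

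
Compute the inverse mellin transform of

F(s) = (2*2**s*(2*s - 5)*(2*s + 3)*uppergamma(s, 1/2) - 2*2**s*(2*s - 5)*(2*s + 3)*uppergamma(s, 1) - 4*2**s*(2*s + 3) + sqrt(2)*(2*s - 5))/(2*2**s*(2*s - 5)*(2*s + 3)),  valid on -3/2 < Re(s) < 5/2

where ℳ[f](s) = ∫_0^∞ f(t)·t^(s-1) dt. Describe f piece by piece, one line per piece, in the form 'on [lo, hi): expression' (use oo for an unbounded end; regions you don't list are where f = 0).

on [0, 1/2): t**(3/2)
on [1/2, 1): exp(-t)
on [1, oo): t**(-5/2)

summing 3 kernel integrals split by 1/2, 1 yields ℳ[f](s)
∫ t**(3/2)·t^(s-1) over [0, 1/2)
segment [1/2, 1) carries exp(-t); integrate it
[1, ∞) adds the kernel integral of t**(-5/2)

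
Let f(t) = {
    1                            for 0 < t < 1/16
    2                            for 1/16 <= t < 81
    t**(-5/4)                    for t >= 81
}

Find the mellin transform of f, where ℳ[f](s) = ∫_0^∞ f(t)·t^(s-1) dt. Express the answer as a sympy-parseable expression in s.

back out the power substitution: 1 on [0, 1/4); 2 on [1/4, 9); t**(-5/2) on [9, ∞)
invert the power substitution to get 1 on [0, 1/2); 2 on [1/2, 3); t**(-5) on [3, ∞)
the shared t-power comes off first: t on [0, 1/2); 2*t on [1/2, 3); t**(-4) on [3, ∞)
linearity at 1/16, 81 turns ℳ[f](s) into 3 summed integrals
segment 0 to 1/16 holds 1; add its integral
[1/16, 81) adds the kernel integral of 2
over [81, ∞), the kernel integral of t**(-5/4) enters the sum

(1940*6**(4*s)*s - 2430*6**(4*s) - 972*s + 1215)/(243*16**s*s*(4*s - 5))
  0 < Re(s) < 5/4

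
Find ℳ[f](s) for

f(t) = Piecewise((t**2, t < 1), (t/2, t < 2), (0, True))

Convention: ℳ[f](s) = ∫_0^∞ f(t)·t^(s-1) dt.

(2**(s + 1)*(s + 2) + s)/(2*(s + 1)*(s + 2))
  Re(s) > -2

strip the shared t-power: 1 on [0, 1); 1/(2*t) on [1, 2)
undo the shared t-power: t on [0, 1); 1/2 on [1, 2)
integrate the 2 segments split at 1, then add the results
on [0, 1) integrate f = t**2 against the kernel
between 1 and 2 the integrand is t/2·t^(s-1)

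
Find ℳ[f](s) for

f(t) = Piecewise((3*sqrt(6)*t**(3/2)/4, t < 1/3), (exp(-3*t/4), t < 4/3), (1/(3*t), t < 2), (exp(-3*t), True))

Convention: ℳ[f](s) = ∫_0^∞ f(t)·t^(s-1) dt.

remove the common scale on t first: t**(3/2) on [0, 1/2); exp(-t/2) on [1/2, 2); 1/(2*t) on [2, 3); …
the 4 pieces separated at 1/3, 4/3, 2 each add one integral
segment [0, 1/3) carries 3*sqrt(6)*t**(3/2)/4; integrate it
the [1/3, 4/3) slice contributes ∫ exp(-3*t/4)·t^(s-1) dt
for t in [4/3, 2): the term is ∫ 1/(3*t)·t^(s-1)
on [2, ∞): add ∫ exp(-3*t)·t^(s-1) dt

(24**s*(s - 1)*(2*s + 3)*uppergamma(s, 1/4) - 24**s*(s - 1)*(2*s + 3)*uppergamma(s, 1) - 24**s*(2*s + 3)/4 + 36**s*(2*s + 3)/6 + 6**s*(s - 1)*(2*s + 3)*uppergamma(s, 6) + sqrt(2)*6**s*(s - 1)/2)/(18**s*(s - 1)*(2*s + 3))
  Re(s) > -3/2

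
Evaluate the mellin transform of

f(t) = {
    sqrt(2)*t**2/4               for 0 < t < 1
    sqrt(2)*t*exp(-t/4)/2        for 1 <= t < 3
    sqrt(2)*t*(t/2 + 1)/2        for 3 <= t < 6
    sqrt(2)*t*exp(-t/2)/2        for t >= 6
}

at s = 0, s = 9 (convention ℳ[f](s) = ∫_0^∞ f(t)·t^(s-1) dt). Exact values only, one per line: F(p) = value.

F(0) = sqrt(2)*(-2*exp(13/4) + E + 2*exp(15/4) + 5*exp(4))*exp(-4)
F(9) = sqrt(2)*(-88608725373960*exp(13/4) + 2477577947*exp(4) + 820087234560*E + 53743909079960*exp(15/4))*exp(-4)/220

undo the shared t-power: sqrt(2)*t**(3/2)/4 on [0, 1); sqrt(2)*sqrt(t)*exp(-t/4)/2 on [1, 3); sqrt(2)*sqrt(t)*(t/2 + 1)/2 on [3, 6); …
peel off the common scale on t: t**(3/2) on [0, 1/2); sqrt(t)*exp(-t/2) on [1/2, 3/2); sqrt(t)*(t + 1) on [3/2, 3); …
remove the shared t-power first: t on [0, 1/2); exp(-t/2) on [1/2, 3/2); t + 1 on [3/2, 3); …
the 4 pieces separated at 1, 3, 6 each add one integral
over [0, 1), the kernel integral of sqrt(2)*t**2/4 enters the sum
segment 1 to 3 holds sqrt(2)*t*exp(-t/4)/2; add its integral
∫ over [3, 6) of sqrt(2)*t*(t/2 + 1)/2·t^(s-1) joins the sum
[6, ∞) adds the kernel integral of sqrt(2)*t*exp(-t/2)/2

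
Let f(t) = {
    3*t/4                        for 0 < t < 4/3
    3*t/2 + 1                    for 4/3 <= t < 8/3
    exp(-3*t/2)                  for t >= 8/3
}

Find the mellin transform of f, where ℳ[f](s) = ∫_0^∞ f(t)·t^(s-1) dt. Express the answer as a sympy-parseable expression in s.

reversing the common scale on t: 3*t/2 on [0, 2/3); 3*t + 1 on [2/3, 4/3); exp(-3*t) on [4/3, ∞)
remove the common scale on t first: t on [0, 1); 2*t + 1 on [1, 2); exp(-2*t) on [2, ∞)
breakpoints 4/3, 8/3: one integral from each of the 3 segments
the [0, 4/3) slice contributes ∫ 3*t/4·t^(s-1) dt
the [4/3, 8/3) slice contributes ∫ (3*t/2 + 1)·t^(s-1) dt
piece [8/3, ∞): integrate exp(-3*t/2) against the kernel

2**s*(2**s*s*(s + 1)*uppergamma(s, 4) - 2*4**s*s - 4**s + 5*8**s*s + 8**s)/(6**s*s*(s + 1))
  Re(s) > -1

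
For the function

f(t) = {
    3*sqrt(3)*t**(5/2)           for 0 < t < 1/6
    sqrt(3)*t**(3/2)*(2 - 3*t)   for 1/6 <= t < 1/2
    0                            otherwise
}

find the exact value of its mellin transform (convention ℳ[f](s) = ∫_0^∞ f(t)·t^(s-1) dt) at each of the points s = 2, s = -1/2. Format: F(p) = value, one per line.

F(2) = sqrt(2)*(-22 + 405*sqrt(3))/27216
F(-1/2) = 3*sqrt(3)/8

peel off the shared t-power: 3*sqrt(3)*t**(3/2) on [0, 1/6); sqrt(3)*sqrt(t)*(2 - 3*t) on [1/6, 1/2)
peel off the common scale on t: t**(3/2) on [0, 1/2); sqrt(t)*(2 - t) on [1/2, 3/2)
strip the shared t-power: t on [0, 1/2); 2 - t on [1/2, 3/2)
breakpoints 1/6: one integral from each of the 2 segments
piece [0, 1/6): integrate 3*sqrt(3)*t**(5/2) against the kernel
on [1/6, 1/2): add ∫ sqrt(3)*t**(3/2)*(2 - 3*t)·t^(s-1) dt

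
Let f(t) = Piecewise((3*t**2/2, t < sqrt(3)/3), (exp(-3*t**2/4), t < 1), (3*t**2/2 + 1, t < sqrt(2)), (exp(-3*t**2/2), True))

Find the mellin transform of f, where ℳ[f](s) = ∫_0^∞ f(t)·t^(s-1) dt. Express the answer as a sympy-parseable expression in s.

remove the power substitution first: 3*t/2 on [0, 1/3); exp(-3*t/4) on [1/3, 1); 3*t/2 + 1 on [1, 2); …
the common scale on t comes off first: t on [0, 1/2); exp(-t/2) on [1/2, 3/2); t + 1 on [3/2, 3); …
f breaks at sqrt(3)/3, 1, sqrt(2) into 4 integrals to sum
segment [0, sqrt(3)/3) carries 3*t**2/2; integrate it
segment [sqrt(3)/3, 1) carries exp(-3*t**2/4); integrate it
piece [1, sqrt(2)): integrate (3*t**2/2 + 1) against the kernel
∫ exp(-3*t**2/2)·t^(s-1) over [sqrt(2), ∞)

(sqrt(3)/3)**s*(2**(s/2)*s*(s + 2)*uppergamma(s/2, 3) + 2**s*s*(s + 2)*uppergamma(s/2, 1/4) - 2**s*s*(s + 2)*uppergamma(s/2, 3/4) - 5*3**(s/2)*s - 4*3**(s/2) + 8*6**(s/2)*s + 4*6**(s/2) + s)/(2*s*(s + 2))
  Re(s) > -2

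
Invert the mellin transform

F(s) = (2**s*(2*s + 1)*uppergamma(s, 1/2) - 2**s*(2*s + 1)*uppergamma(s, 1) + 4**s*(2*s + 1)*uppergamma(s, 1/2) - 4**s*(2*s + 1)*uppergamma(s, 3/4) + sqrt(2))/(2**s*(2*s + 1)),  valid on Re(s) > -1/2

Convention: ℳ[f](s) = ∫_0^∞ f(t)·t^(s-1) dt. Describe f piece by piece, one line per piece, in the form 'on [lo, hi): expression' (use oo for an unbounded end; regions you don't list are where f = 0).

on [0, 1/2): sqrt(t)
on [1/2, 1): exp(-t)
on [1, 3/2): exp(-t/2)

linearity at 1/2, 1 turns ℳ[f](s) into 3 summed integrals
on [0, 1/2) integrate f = sqrt(t) against the kernel
for t in [1/2, 1): the term is ∫ exp(-t)·t^(s-1)
segment 1 to 3/2 holds exp(-t/2); add its integral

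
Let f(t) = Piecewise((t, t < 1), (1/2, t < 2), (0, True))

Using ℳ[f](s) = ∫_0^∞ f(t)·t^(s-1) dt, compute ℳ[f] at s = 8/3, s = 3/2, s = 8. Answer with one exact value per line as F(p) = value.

F(8/3) = 15/176 + 3*2**(2/3)/4
F(3/2) = 1/15 + 2*sqrt(2)/3
F(8) = 2311/144

the 2 pieces separated at 1 each add one integral
segment [0, 1) carries t; integrate it
the [1, 2) slice contributes ∫ 1/2·t^(s-1) dt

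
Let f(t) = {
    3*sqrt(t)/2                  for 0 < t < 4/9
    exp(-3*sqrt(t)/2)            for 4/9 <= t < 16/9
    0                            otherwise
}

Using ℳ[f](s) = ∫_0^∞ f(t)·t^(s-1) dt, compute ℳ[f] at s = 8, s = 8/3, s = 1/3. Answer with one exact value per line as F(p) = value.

reversing the power substitution: 3*t/2 on [0, 2/3); exp(-3*t/2) on [2/3, 4/3)
strip the common scale on t: t on [0, 1); exp(-t) on [1, 2)
slice at 4/9, transform all 2 pieces, and sum them
∫ over [0, 4/9) of 3*sqrt(t)/2·t^(s-1) joins the sum
over [4/9, 16/9), the kernel integral of exp(-3*sqrt(t)/2) enters the sum

F(8) = 131072*(-164262147414016 + exp(2) + 60428667025292*E)*exp(-2)/731794257
F(8/3) = 64*18**(1/3)*(-19*uppergamma(16/3, 2) + 3 + 19*uppergamma(16/3, 1))/13851
F(1/3) = 2*12**(1/3)*(-5*uppergamma(2/3, 2) + 5*uppergamma(2/3, 1) + 3)/15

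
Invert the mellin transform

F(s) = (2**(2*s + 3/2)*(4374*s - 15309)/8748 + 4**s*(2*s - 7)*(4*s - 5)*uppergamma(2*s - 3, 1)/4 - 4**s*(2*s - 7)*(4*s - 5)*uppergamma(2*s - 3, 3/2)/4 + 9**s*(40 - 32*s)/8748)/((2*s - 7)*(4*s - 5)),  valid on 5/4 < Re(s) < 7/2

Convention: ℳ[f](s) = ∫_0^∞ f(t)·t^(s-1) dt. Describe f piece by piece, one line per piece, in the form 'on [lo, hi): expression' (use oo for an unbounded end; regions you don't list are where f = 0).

on [0, 4): t**(-5/4)
on [4, 9): exp(-sqrt(t)/2)/t**(3/2)
on [9, oo): t**(-7/2)

reversing the shared t-power: t**(-1/4) on [0, 4); exp(-sqrt(t)/2)/sqrt(t) on [4, 9); t**(-5/2) on [9, ∞)
reversing the power substitution: 1/sqrt(t) on [0, 2); exp(-t/2)/t on [2, 3); t**(-5) on [3, ∞)
remove the shared t-power first: sqrt(t) on [0, 2); exp(-t/2) on [2, 3); t**(-4) on [3, ∞)
f breaks at 4, 9 into 3 integrals to sum
between 0 and 4 the integrand is t**(-5/4)·t^(s-1)
the [4, 9) slice contributes ∫ exp(-sqrt(t)/2)/t**(3/2)·t^(s-1) dt
the [9, ∞) slice contributes ∫ t**(-7/2)·t^(s-1) dt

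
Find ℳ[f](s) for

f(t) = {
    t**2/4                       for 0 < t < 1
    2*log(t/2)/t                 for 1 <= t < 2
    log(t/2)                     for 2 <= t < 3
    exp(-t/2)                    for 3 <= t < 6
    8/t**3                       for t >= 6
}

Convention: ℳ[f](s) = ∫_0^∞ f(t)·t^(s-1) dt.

strip the common scale on t: t**2 on [0, 1/2); log(t)/t on [1/2, 1); log(t) on [1, 3/2); …
cuts at 1, 2, 3, 6: linearity sums the 5 kernel integrals
for t in [0, 1): the term is ∫ t**2/4·t^(s-1)
the [1, 2) slice contributes ∫ 2*log(t/2)/t·t^(s-1) dt
segment [2, 3) carries log(t/2); integrate it
segment [3, 6) carries exp(-t/2); integrate it
over [6, ∞), the kernel integral of 8/t**3 enters the sum

(108*2**s*s**2*(s - 3)*(s + 2)*(s**2 - 2*s + 1)*uppergamma(s, 3/2) - 108*2**s*s**2*(s - 3)*(s + 2)*(s**2 - 2*s + 1)*uppergamma(s, 3) - 108*2**s*s**2*(s - 3)*(s + 2) + 108*2**s*(s - 3)*(s + 2)*(s**2 - 2*s + 1) - 108*3**s*s*(s - 3)*(s + 2)*(s**2 - 2*s + 1)*log(2) + 108*3**s*s*(s - 3)*(s + 2)*(s**2 - 2*s + 1)*log(3) - 108*3**s*(s - 3)*(s + 2)*(s**2 - 2*s + 1) - 4*6**s*s**2*(s + 2)*(s**2 - 2*s + 1) + 216*s**3*(s - 3)*(s + 2)*log(2) - 216*s**2*(s - 3)*(s + 2)*log(2) + 216*s**2*(s - 3)*(s + 2) + 27*s**2*(s - 3)*(s**2 - 2*s + 1))/(108*s**2*(s - 3)*(s + 2)*(s**2 - 2*s + 1))
  -2 < Re(s) < 3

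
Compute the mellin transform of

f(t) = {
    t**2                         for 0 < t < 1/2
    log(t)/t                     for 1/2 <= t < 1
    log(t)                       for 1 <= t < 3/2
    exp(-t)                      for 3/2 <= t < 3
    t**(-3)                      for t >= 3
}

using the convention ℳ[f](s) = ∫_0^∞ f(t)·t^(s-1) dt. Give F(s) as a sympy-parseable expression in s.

(108*2**s*s**2*(s - 3)*(s + 2)*(s**2 - 2*s + 1)*uppergamma(s, 3/2) - 108*2**s*s**2*(s - 3)*(s + 2)*(s**2 - 2*s + 1)*uppergamma(s, 3) - 108*2**s*s**2*(s - 3)*(s + 2) + 108*2**s*(s - 3)*(s + 2)*(s**2 - 2*s + 1) - 108*3**s*s*(s - 3)*(s + 2)*(s**2 - 2*s + 1)*log(2) + 108*3**s*s*(s - 3)*(s + 2)*(s**2 - 2*s + 1)*log(3) - 108*3**s*(s - 3)*(s + 2)*(s**2 - 2*s + 1) - 4*6**s*s**2*(s + 2)*(s**2 - 2*s + 1) + 216*s**3*(s - 3)*(s + 2)*log(2) - 216*s**2*(s - 3)*(s + 2)*log(2) + 216*s**2*(s - 3)*(s + 2) + 27*s**2*(s - 3)*(s**2 - 2*s + 1))/(108*2**s*s**2*(s - 3)*(s + 2)*(s**2 - 2*s + 1))
  -2 < Re(s) < 3

cuts at 1/2, 1, 3/2, 3: linearity sums the 5 kernel integrals
[0, 1/2) adds the kernel integral of t**2
on [1/2, 1) integrate f = log(t)/t against the kernel
over [1, 3/2), the kernel integral of log(t) enters the sum
on [3/2, 3): add ∫ exp(-t)·t^(s-1) dt
between 3 and ∞ the integrand is t**(-3)·t^(s-1)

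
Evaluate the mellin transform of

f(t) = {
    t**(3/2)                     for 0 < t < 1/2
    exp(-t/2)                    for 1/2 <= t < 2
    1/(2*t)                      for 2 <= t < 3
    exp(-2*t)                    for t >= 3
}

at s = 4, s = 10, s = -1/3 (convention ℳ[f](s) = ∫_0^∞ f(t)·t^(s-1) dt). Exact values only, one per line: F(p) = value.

F(4) = -256*exp(-1) + sqrt(2)/352 + 183*exp(-6)/8 + 19/6 + 493*exp(-1/4)/4
F(10) = -1010083840*exp(-1) + sqrt(2)/47104 + 1047735*exp(-6)/8 + 19171/18 + 122145247909*exp(-1/4)/256
F(-1/3) = -2**(2/3)*uppergamma(-1/3, 1)/2 - 3**(2/3)/24 + 2**(1/3)*uppergamma(-1/3, 6) + 3*2**(2/3)/32 + 3*2**(5/6)/14 + 2**(2/3)*uppergamma(-1/3, 1/4)/2

along the cuts 1/2, 2, 3, ℳ[f](s) splits into 4 integrals
segment 0 to 1/2 holds t**(3/2); add its integral
piece [1/2, 2): integrate exp(-t/2) against the kernel
segment [2, 3) carries 1/(2*t); integrate it
∫ over [3, ∞) of exp(-2*t)·t^(s-1) joins the sum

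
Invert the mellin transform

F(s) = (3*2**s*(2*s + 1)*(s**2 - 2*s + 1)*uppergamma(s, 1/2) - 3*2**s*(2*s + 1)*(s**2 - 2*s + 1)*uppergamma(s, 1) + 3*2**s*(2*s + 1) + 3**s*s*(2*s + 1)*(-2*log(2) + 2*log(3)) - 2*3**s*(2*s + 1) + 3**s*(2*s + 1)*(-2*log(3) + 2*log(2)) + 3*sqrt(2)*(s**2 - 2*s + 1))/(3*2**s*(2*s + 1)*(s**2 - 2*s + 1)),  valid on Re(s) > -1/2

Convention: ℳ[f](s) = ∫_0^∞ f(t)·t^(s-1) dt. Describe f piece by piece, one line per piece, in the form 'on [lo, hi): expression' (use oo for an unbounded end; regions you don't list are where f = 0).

on [0, 1/2): sqrt(t)
on [1/2, 1): exp(-t)
on [1, 3/2): log(t)/t

f breaks at 1/2, 1 into 3 integrals to sum
on [0, 1/2) integrate f = sqrt(t) against the kernel
over [1/2, 1), the kernel integral of exp(-t) enters the sum
for t in [1, 3/2): the term is ∫ log(t)/t·t^(s-1)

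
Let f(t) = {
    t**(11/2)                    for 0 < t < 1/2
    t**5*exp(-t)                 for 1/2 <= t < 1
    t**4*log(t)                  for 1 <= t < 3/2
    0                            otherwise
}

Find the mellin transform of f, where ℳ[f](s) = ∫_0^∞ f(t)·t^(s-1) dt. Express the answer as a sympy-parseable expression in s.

2**(-s - 5)*(3*2**(s + 5)*(2*s + 11)*(-2*s + (s + 5)**2 - 9)*uppergamma(s + 5, 1/2) - 3*2**(s + 5)*(2*s + 11)*(-2*s + (s + 5)**2 - 9)*uppergamma(s + 5, 1) + 3*2**(s + 5)*(2*s + 11) - 2*3**(s + 5)*(s + 5)*(2*s + 11)*log(2) + 2*3**(s + 5)*(s + 5)*(2*s + 11)*log(3) - 2*3**(s + 5)*(2*s + 11)*log(3) - 2*3**(s + 5)*(2*s + 11) + 2*3**(s + 5)*(2*s + 11)*log(2) + 3*sqrt(2)*(-2*s + (s + 5)**2 - 9))/(3*(2*s + 11)*(-2*s + (s + 5)**2 - 9))
  Re(s) > -11/2

back out the shared t-power: t**(7/2) on [0, 1/2); t**3*exp(-t) on [1/2, 1); t**2*log(t) on [1, 3/2)
remove the shared t-power first: t**(3/2) on [0, 1/2); t*exp(-t) on [1/2, 1); log(t) on [1, 3/2)
undo the shared t-power: sqrt(t) on [0, 1/2); exp(-t) on [1/2, 1); log(t)/t on [1, 3/2)
cuts at 1/2, 1: linearity sums the 3 kernel integrals
∫ t**(11/2)·t^(s-1) over [0, 1/2)
the [1/2, 1) slice contributes ∫ t**5*exp(-t)·t^(s-1) dt
∫ over [1, 3/2) of t**4*log(t)·t^(s-1) joins the sum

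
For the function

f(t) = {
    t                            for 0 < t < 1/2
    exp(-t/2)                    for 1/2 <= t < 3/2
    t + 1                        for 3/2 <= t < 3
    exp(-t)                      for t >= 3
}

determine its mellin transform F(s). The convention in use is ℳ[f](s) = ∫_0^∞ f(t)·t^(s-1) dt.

(2*2**s*s*(s + 1)*uppergamma(s, 3) - 5*3**s*s - 2*3**s + 2*4**s*s*(s + 1)*uppergamma(s, 1/4) - 2*4**s*s*(s + 1)*uppergamma(s, 3/4) + 8*6**s*s + 2*6**s + s)/(2*2**s*s*(s + 1))
  Re(s) > -1

the shared t-power comes off first: t**2 on [0, 1/2); t*exp(-t/2) on [1/2, 3/2); t*(t + 1) on [3/2, 3); …
strip the shared t-power: t**3 on [0, 1/2); t**2*exp(-t/2) on [1/2, 3/2); t**2*(t + 1) on [3/2, 3); …
strip the shared t-power: t on [0, 1/2); exp(-t/2) on [1/2, 3/2); t + 1 on [3/2, 3); …
f breaks at 1/2, 3/2, 3 into 4 integrals to sum
on [0, 1/2): add ∫ t·t^(s-1) dt
∫ over [1/2, 3/2) of exp(-t/2)·t^(s-1) joins the sum
the [3/2, 3) slice contributes ∫ (t + 1)·t^(s-1) dt
[3, ∞) adds the kernel integral of exp(-t)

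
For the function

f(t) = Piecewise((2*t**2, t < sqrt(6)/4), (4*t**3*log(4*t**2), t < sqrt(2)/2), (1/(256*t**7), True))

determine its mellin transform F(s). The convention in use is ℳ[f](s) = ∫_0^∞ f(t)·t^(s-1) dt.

2**(-3*s/2 - 9/2)*(32*2**s*(s - 7)*(s + 1)*(s + 2)*log(2) + 64*2**s*(s - 7)*(s + 2)*log(2) - 2**s*(s + 2)*(4*s + (s + 1)**2 + 8) - 2**(s + 6)*(s - 7)*(s + 2) + 3**(s/2 + 1/2)*(s - 7)*(s + 1)*(s + 2)*(-12*log(3) + 12*log(2)) + 3**(s/2 + 1/2)*(s - 7)*(s + 2)*(-24*log(3) + 24*log(2)) + 4*3**(s/2 + 1/2)*sqrt(6)*(s - 7)*(4*s + (s + 1)**2 + 8) + 8*3**(s/2 + 3/2)*(s - 7)*(s + 2))/((s - 7)*(s + 2)*(4*s + (s + 1)**2 + 8))
  -2 < Re(s) < 7

peel off the shared t-power: 2*t on [0, sqrt(6)/4); 4*t**2*log(4*t**2) on [sqrt(6)/4, sqrt(2)/2); 1/(256*t**8) on [sqrt(2)/2, ∞)
reversing the common scale on t: t on [0, sqrt(6)/2); t**2*log(t**2) on [sqrt(6)/2, sqrt(2)); t**(-8) on [sqrt(2), ∞)
peel off the power substitution: sqrt(t) on [0, 3/2); t*log(t) on [3/2, 2); t**(-4) on [2, ∞)
breakpoints sqrt(6)/4, sqrt(2)/2: one integral from each of the 3 segments
piece [0, sqrt(6)/4): integrate 2*t**2 against the kernel
∫ 4*t**3*log(4*t**2)·t^(s-1) over [sqrt(6)/4, sqrt(2)/2)
on [sqrt(2)/2, ∞): add ∫ 1/(256*t**7)·t^(s-1) dt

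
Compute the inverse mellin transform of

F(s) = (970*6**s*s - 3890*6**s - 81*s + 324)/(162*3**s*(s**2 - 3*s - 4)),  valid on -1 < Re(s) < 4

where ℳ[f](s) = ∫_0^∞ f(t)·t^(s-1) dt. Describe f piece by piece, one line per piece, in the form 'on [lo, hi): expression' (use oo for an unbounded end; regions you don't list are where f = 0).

on [0, 1/3): 3*t/2
on [1/3, 2): 3*t
on [2, oo): 16/(81*t**4)

back out the common scale on t: 3*t/4 on [0, 2/3); 3*t/2 on [2/3, 4); 256/(81*t**4) on [4, ∞)
remove the common scale on t first: t/2 on [0, 1); t on [1, 6); 16/t**4 on [6, ∞)
reversing the common scale on t: t on [0, 1/2); 2*t on [1/2, 3); t**(-4) on [3, ∞)
summing 3 kernel integrals split by 1/3, 2 yields ℳ[f](s)
[0, 1/3) adds the kernel integral of 3*t/2
∫ 3*t·t^(s-1) over [1/3, 2)
∫ 16/(81*t**4)·t^(s-1) over [2, ∞)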